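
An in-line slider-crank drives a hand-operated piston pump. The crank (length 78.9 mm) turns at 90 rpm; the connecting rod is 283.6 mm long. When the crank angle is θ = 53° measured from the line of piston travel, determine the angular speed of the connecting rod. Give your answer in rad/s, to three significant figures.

1.62

ω = 9.425 rad/s (converted from 90 rpm).
The rod makes angle φ with the slider axis where L sinφ = r sinθ; differentiating, L cosφ·φ̇ = r ω cosθ.
L cosφ = √(L² − r² sin²θ) = 0.27651 m.
|ω_rod| = r ω |cosθ| / √(L² − r² sin²θ) = 0.0789·9.425·0.60182/0.27651 = 1.6184 rad/s.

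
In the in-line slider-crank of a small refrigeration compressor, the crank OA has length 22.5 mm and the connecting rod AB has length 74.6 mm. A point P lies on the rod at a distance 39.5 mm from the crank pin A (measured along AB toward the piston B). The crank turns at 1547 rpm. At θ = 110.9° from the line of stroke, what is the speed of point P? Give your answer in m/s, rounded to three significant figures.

3.26

ω = 162 rad/s.  Crank-pin speed |V_A| = rω = 3.645 m/s, perpendicular to OA.
Rod angle: sinφ = −(r/L) sinθ ⇒ φ = -16.366°; ω_rod = −rω cosθ/√(L²−r²sin²θ) = +18.167 rad/s.
V_P = V_A + ω_rod × AP, with AP = 0.0395 m along the rod.
Components: V_Px = −rω sinθ − a·ω_rod·sinφ = -3.203 m/s;  V_Py = rω cosθ + a·ω_rod·cosφ = -0.61181 m/s.
|V_P| = √(V_Px² + V_Py²) = 3.2609 m/s.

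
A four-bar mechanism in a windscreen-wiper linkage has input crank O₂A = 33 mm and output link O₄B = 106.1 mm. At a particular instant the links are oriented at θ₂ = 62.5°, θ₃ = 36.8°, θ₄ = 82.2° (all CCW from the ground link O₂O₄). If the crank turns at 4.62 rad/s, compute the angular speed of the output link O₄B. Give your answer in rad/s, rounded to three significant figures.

ω₂ = 4.62 rad/s
Differentiating the loop-closure r₂e^{iθ₂}+r₃e^{iθ₃}=r₁+r₄e^{iθ₄} gives r₂ω₂e^{iθ₂}+r₃ω₃e^{iθ₃}=r₄ω₄e^{iθ₄}.
Eliminating the other unknown: ω₄ = r₂ω₂ sin(θ₂−θ₃) / [r₄ sin(θ₄−θ₃)].
Numerator sine = +0.43366; denominator sine = +0.71203.
Result = 0.033·4.62·(+0.43366) / (0.1061·(+0.71203)) = +0.87517 rad/s; magnitude 0.87517 rad/s.

0.875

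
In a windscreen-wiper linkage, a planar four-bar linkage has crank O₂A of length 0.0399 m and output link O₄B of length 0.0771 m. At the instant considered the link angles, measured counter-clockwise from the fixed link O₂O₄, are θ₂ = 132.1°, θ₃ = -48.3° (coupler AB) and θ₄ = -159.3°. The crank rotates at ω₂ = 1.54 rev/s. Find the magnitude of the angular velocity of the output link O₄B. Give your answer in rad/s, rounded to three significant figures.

ω₂ = 9.676 rad/s (from 1.54 rev/s).
Differentiating the loop-closure r₂e^{iθ₂}+r₃e^{iθ₃}=r₁+r₄e^{iθ₄} gives r₂ω₂e^{iθ₂}+r₃ω₃e^{iθ₃}=r₄ω₄e^{iθ₄}.
Eliminating the other unknown: ω₄ = r₂ω₂ sin(θ₂−θ₃) / [r₄ sin(θ₄−θ₃)].
Numerator sine = -0.00698; denominator sine = -0.93358.
Result = 0.0399·9.676·(-0.00698) / (0.0771·(-0.93358)) = +0.037446 rad/s; magnitude 0.037446 rad/s.

0.0374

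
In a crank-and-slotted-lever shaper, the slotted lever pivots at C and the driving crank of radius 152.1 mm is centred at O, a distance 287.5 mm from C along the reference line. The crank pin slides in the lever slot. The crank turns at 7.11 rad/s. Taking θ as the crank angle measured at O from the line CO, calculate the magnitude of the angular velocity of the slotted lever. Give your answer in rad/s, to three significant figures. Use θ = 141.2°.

2.07

ω = 7.11 rad/s
Crank pin A relative to C: A = (d + r cosθ, r sinθ); lever angle φ = atan2(r sinθ, d + r cosθ).
Differentiating tanφ: φ̇ = rω(d cosθ + r)/(d² + r² + 2dr cosθ).
d² + r² + 2dr cosθ = |CA|² = 0.0376317 m²;  d cosθ + r = -0.07196 m.
|ω_lever| = |0.1521·7.11·-0.07196| / 0.0376317 = 2.0679 rad/s.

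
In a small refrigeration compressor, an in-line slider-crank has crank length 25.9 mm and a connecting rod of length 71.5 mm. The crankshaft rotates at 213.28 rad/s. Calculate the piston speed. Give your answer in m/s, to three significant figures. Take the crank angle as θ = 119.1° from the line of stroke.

ω = 213.3 rad/s
For an in-line slider-crank, x = r cosθ + √(L² − r² sin²θ), so v = −rω sinθ·[1 + r cosθ/√(L² − r² sin²θ)].
With r = 0.0259 m, L = 0.0715 m, θ = 119.1°: √(L² − r² sin²θ) = 0.067824 m.
v = −0.0259·213.3·0.87377·[1 + 0.0259·-0.48634/0.067824] = -3.9303 m/s.
|v| = 3.9303 m/s.

3.93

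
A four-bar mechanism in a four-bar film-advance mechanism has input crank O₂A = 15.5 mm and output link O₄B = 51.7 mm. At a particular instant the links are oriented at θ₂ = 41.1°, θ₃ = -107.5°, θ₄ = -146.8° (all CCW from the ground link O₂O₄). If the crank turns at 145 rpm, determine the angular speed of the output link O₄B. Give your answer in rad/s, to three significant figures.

ω₂ = 15.18 rad/s (from 145 rpm).
Differentiating the loop-closure r₂e^{iθ₂}+r₃e^{iθ₃}=r₁+r₄e^{iθ₄} gives r₂ω₂e^{iθ₂}+r₃ω₃e^{iθ₃}=r₄ω₄e^{iθ₄}.
Eliminating the other unknown: ω₄ = r₂ω₂ sin(θ₂−θ₃) / [r₄ sin(θ₄−θ₃)].
Numerator sine = +0.52101; denominator sine = -0.63338.
Result = 0.0155·15.18·(+0.52101) / (0.0517·(-0.63338)) = -3.7447 rad/s; magnitude 3.7447 rad/s.

3.74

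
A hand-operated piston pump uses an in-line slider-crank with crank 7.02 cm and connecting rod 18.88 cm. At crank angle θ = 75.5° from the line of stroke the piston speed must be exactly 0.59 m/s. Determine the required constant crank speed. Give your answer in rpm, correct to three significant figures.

For an in-line slider-crank, |v_piston| = rω|sinθ|·[1 + r cosθ/√(L² − r² sin²θ)].
With r = 0.0702 m, L = 0.1888 m, θ = 75.5°: the bracketed kinematic factor |dx/dθ| = 0.074746 m.
ω = v/|dx/dθ| = 0.59/0.074746 = 7.8934 rad/s.
N = 60ω/(2π) = 75.377 rpm.

75.4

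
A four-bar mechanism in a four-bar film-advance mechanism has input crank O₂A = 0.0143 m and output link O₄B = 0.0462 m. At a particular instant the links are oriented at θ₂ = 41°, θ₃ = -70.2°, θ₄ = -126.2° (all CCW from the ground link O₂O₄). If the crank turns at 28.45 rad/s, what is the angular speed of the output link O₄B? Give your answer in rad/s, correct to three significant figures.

9.90

ω₂ = 28.45 rad/s
Differentiating the loop-closure r₂e^{iθ₂}+r₃e^{iθ₃}=r₁+r₄e^{iθ₄} gives r₂ω₂e^{iθ₂}+r₃ω₃e^{iθ₃}=r₄ω₄e^{iθ₄}.
Eliminating the other unknown: ω₄ = r₂ω₂ sin(θ₂−θ₃) / [r₄ sin(θ₄−θ₃)].
Numerator sine = +0.93232; denominator sine = -0.82904.
Result = 0.0143·28.45·(+0.93232) / (0.0462·(-0.82904)) = -9.903 rad/s; magnitude 9.903 rad/s.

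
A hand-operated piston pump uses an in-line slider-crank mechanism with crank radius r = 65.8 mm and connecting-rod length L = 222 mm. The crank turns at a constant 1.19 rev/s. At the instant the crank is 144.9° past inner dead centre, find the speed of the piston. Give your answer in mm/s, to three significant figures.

213

ω = 2π·1.19 = 7.477 rad/s
For an in-line slider-crank, x = r cosθ + √(L² − r² sin²θ), so v = −rω sinθ·[1 + r cosθ/√(L² − r² sin²θ)].
With r = 0.0658 m, L = 0.222 m, θ = 144.9°: √(L² − r² sin²θ) = 0.21875 m.
v = −0.0658·7.477·0.57501·[1 + 0.0658·-0.81815/0.21875] = -0.21328 m/s.
|v| = 0.21328 m/s = 213.28 mm/s.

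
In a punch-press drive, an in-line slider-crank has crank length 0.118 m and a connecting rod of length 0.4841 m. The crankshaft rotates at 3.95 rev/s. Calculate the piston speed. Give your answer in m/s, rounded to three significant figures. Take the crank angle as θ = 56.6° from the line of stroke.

2.78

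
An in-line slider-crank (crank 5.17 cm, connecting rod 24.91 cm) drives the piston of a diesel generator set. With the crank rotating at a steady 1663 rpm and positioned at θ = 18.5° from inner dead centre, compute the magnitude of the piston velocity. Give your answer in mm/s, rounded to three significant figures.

3420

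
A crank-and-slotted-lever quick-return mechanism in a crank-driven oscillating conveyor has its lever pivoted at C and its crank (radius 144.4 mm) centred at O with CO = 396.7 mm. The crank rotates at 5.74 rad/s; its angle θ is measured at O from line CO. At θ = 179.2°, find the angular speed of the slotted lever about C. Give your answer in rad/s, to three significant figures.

3.28

ω = 5.74 rad/s
Crank pin A relative to C: A = (d + r cosθ, r sinθ); lever angle φ = atan2(r sinθ, d + r cosθ).
Differentiating tanφ: φ̇ = rω(d cosθ + r)/(d² + r² + 2dr cosθ).
d² + r² + 2dr cosθ = |CA|² = 0.0636665 m²;  d cosθ + r = -0.25226 m.
|ω_lever| = |0.1444·5.74·-0.25226| / 0.0636665 = 3.2841 rad/s.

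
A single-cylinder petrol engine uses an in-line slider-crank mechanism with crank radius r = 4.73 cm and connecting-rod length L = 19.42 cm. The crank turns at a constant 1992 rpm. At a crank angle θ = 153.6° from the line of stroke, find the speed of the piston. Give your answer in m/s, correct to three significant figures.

3.42

ω = 2π·1992/60 = 208.6 rad/s
For an in-line slider-crank, x = r cosθ + √(L² − r² sin²θ), so v = −rω sinθ·[1 + r cosθ/√(L² − r² sin²θ)].
With r = 0.0473 m, L = 0.1942 m, θ = 153.6°: √(L² − r² sin²θ) = 0.19306 m.
v = −0.0473·208.6·0.44464·[1 + 0.0473·-0.89571/0.19306] = -3.4244 m/s.
|v| = 3.4244 m/s.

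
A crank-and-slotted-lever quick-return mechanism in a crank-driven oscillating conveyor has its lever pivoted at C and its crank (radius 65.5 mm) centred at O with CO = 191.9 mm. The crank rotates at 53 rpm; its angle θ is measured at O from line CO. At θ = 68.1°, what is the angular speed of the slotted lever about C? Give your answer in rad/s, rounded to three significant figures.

ω = 5.55 rad/s (from 53 rpm).
Crank pin A relative to C: A = (d + r cosθ, r sinθ); lever angle φ = atan2(r sinθ, d + r cosθ).
Differentiating tanφ: φ̇ = rω(d cosθ + r)/(d² + r² + 2dr cosθ).
d² + r² + 2dr cosθ = |CA|² = 0.0504924 m²;  d cosθ + r = +0.13708 m.
|ω_lever| = |0.0655·5.55·+0.13708| / 0.0504924 = 0.98692 rad/s.

0.987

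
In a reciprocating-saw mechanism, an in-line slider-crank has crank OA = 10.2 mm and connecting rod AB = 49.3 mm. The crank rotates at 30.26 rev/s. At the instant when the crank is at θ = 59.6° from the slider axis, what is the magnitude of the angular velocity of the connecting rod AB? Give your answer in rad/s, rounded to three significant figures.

ω = 190.1 rad/s (converted from 30.26 rev/s).
The rod makes angle φ with the slider axis where L sinφ = r sinθ; differentiating, L cosφ·φ̇ = r ω cosθ.
L cosφ = √(L² − r² sin²θ) = 0.048509 m.
|ω_rod| = r ω |cosθ| / √(L² − r² sin²θ) = 0.0102·190.1·0.50603/0.048509 = 20.231 rad/s.

20.2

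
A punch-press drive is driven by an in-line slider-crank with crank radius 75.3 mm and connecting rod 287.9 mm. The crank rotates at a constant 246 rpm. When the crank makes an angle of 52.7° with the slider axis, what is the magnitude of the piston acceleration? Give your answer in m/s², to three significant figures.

27.0

ω = 2π·246/60 = 25.76 rad/s
x(θ) = r cosθ + √(L² − r² sin²θ); with ω constant, a = ω²·d²x/dθ².
d²x/dθ² = −r cosθ − r²(cos2θ)/√u − r⁴ sin²2θ/(4u^{3/2}),  u = L² − r² sin²θ = 0.0792985 m².
Substituting r = 0.0753 m, L = 0.2879 m, θ = 52.7°: d²x/dθ² = -0.040618 m.
a = ω²·d²x/dθ² = (25.76)²·(-0.040618) = -26.956 m/s²;  |a| = 26.956 m/s².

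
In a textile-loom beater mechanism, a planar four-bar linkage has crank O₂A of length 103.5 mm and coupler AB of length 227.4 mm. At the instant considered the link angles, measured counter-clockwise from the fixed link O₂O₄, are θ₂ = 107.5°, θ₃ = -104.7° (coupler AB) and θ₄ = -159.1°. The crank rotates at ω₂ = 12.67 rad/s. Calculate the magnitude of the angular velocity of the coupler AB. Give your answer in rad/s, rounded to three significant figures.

ω₂ = 12.67 rad/s
Differentiating the loop-closure r₂e^{iθ₂}+r₃e^{iθ₃}=r₁+r₄e^{iθ₄} gives r₂ω₂e^{iθ₂}+r₃ω₃e^{iθ₃}=r₄ω₄e^{iθ₄}.
Eliminating the other unknown: ω₃ = r₂ω₂ sin(θ₄−θ₂) / [r₃ sin(θ₃−θ₄)].
Numerator sine = +0.99824; denominator sine = +0.81310.
Result = 0.1035·12.67·(+0.99824) / (0.2274·(+0.81310)) = +7.0797 rad/s; magnitude 7.0797 rad/s.

7.08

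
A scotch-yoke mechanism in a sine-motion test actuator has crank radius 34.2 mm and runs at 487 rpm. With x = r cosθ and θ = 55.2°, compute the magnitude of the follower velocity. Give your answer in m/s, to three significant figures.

1.43

ω = 51 rad/s (from 487 rpm).
x = r cosθ ⇒ ẋ = −rω sinθ.
|v| = rω|sinθ| = 0.0342·51·|sin 55.2°| = 1.4322 m/s.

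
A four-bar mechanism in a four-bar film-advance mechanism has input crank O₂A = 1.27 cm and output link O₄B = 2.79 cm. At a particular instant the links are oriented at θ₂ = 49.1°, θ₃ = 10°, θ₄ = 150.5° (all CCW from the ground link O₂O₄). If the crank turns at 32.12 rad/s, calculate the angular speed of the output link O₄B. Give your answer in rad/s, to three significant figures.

14.5

ω₂ = 32.12 rad/s
Differentiating the loop-closure r₂e^{iθ₂}+r₃e^{iθ₃}=r₁+r₄e^{iθ₄} gives r₂ω₂e^{iθ₂}+r₃ω₃e^{iθ₃}=r₄ω₄e^{iθ₄}.
Eliminating the other unknown: ω₄ = r₂ω₂ sin(θ₂−θ₃) / [r₄ sin(θ₄−θ₃)].
Numerator sine = +0.63068; denominator sine = +0.63608.
Result = 0.0127·32.12·(+0.63068) / (0.0279·(+0.63608)) = +14.497 rad/s; magnitude 14.497 rad/s.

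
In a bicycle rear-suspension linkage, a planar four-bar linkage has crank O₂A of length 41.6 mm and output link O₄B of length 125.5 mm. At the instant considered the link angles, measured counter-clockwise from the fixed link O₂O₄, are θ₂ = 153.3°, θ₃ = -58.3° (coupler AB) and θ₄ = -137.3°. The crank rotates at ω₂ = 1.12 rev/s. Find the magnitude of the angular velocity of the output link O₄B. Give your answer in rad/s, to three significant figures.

ω₂ = 7.037 rad/s (from 1.12 rev/s).
Differentiating the loop-closure r₂e^{iθ₂}+r₃e^{iθ₃}=r₁+r₄e^{iθ₄} gives r₂ω₂e^{iθ₂}+r₃ω₃e^{iθ₃}=r₄ω₄e^{iθ₄}.
Eliminating the other unknown: ω₄ = r₂ω₂ sin(θ₂−θ₃) / [r₄ sin(θ₄−θ₃)].
Numerator sine = -0.52399; denominator sine = -0.98163.
Result = 0.0416·7.037·(-0.52399) / (0.1255·(-0.98163)) = +1.2451 rad/s; magnitude 1.2451 rad/s.

1.25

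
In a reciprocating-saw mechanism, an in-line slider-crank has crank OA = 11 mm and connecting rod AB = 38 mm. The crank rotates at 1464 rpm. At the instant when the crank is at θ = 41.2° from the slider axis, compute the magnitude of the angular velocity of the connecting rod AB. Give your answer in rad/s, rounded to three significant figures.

34.0

ω = 153.3 rad/s (converted from 1464 rpm).
The rod makes angle φ with the slider axis where L sinφ = r sinθ; differentiating, L cosφ·φ̇ = r ω cosθ.
L cosφ = √(L² − r² sin²θ) = 0.037303 m.
|ω_rod| = r ω |cosθ| / √(L² − r² sin²θ) = 0.011·153.3·0.75241/0.037303 = 34.016 rad/s.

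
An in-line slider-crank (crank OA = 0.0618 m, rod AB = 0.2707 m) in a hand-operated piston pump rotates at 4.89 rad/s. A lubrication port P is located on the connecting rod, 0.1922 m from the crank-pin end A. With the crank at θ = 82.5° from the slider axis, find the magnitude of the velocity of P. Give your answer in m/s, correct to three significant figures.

0.306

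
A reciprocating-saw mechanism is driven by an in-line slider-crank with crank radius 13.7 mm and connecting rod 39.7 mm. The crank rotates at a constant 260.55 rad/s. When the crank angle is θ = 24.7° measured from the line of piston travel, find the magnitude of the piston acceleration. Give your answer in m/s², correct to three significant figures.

ω = 260.6 rad/s
x(θ) = r cosθ + √(L² − r² sin²θ); with ω constant, a = ω²·d²x/dθ².
d²x/dθ² = −r cosθ − r²(cos2θ)/√u − r⁴ sin²2θ/(4u^{3/2}),  u = L² − r² sin²θ = 0.00154332 m².
Substituting r = 0.0137 m, L = 0.0397 m, θ = 24.7°: d²x/dθ² = -0.015639 m.
a = ω²·d²x/dθ² = (260.6)²·(-0.015639) = -1061.7 m/s²;  |a| = 1061.7 m/s².

1060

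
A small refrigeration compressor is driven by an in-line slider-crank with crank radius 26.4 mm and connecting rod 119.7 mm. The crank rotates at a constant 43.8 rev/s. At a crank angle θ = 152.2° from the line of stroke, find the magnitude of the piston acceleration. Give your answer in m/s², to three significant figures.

ω = 2π·43.8 = 275.2 rad/s
x(θ) = r cosθ + √(L² − r² sin²θ); with ω constant, a = ω²·d²x/dθ².
d²x/dθ² = −r cosθ − r²(cos2θ)/√u − r⁴ sin²2θ/(4u^{3/2}),  u = L² − r² sin²θ = 0.0141765 m².
Substituting r = 0.0264 m, L = 0.1197 m, θ = 152.2°: d²x/dθ² = +0.019997 m.
a = ω²·d²x/dθ² = (275.2)²·(+0.019997) = +1514.5 m/s²;  |a| = 1514.5 m/s².

1510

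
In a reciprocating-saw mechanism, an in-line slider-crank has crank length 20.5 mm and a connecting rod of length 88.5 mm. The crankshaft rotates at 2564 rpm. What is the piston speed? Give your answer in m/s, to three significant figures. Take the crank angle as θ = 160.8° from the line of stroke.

1.41

ω = 2π·2564/60 = 268.5 rad/s
For an in-line slider-crank, x = r cosθ + √(L² − r² sin²θ), so v = −rω sinθ·[1 + r cosθ/√(L² − r² sin²θ)].
With r = 0.0205 m, L = 0.0885 m, θ = 160.8°: √(L² − r² sin²θ) = 0.088243 m.
v = −0.0205·268.5·0.32887·[1 + 0.0205·-0.94438/0.088243] = -1.413 m/s.
|v| = 1.413 m/s.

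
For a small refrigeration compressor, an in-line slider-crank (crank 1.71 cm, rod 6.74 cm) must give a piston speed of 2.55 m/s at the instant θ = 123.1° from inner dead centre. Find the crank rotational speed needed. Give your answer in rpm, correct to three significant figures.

1980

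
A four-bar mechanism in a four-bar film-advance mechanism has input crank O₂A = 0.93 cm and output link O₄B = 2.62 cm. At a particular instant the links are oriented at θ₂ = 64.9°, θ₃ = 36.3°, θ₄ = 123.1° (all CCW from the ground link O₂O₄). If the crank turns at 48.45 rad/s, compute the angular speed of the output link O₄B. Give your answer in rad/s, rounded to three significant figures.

ω₂ = 48.45 rad/s
Differentiating the loop-closure r₂e^{iθ₂}+r₃e^{iθ₃}=r₁+r₄e^{iθ₄} gives r₂ω₂e^{iθ₂}+r₃ω₃e^{iθ₃}=r₄ω₄e^{iθ₄}.
Eliminating the other unknown: ω₄ = r₂ω₂ sin(θ₂−θ₃) / [r₄ sin(θ₄−θ₃)].
Numerator sine = +0.47869; denominator sine = +0.99844.
Result = 0.0093·48.45·(+0.47869) / (0.0262·(+0.99844)) = +8.2454 rad/s; magnitude 8.2454 rad/s.

8.25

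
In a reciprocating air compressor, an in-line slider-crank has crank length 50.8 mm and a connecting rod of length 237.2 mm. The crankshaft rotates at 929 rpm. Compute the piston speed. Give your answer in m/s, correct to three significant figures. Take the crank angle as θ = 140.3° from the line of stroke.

2.63

ω = 2π·929/60 = 97.28 rad/s
For an in-line slider-crank, x = r cosθ + √(L² − r² sin²θ), so v = −rω sinθ·[1 + r cosθ/√(L² − r² sin²θ)].
With r = 0.0508 m, L = 0.2372 m, θ = 140.3°: √(L² − r² sin²θ) = 0.23497 m.
v = −0.0508·97.28·0.63877·[1 + 0.0508·-0.76940/0.23497] = -2.6317 m/s.
|v| = 2.6317 m/s.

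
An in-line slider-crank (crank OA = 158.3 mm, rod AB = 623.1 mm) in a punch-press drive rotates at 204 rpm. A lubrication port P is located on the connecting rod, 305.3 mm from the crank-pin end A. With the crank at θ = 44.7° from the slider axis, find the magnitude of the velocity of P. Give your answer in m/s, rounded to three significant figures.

2.87

ω = 21.36 rad/s.  Crank-pin speed |V_A| = rω = 3.3817 m/s, perpendicular to OA.
Rod angle: sinφ = −(r/L) sinθ ⇒ φ = -10.294°; ω_rod = −rω cosθ/√(L²−r²sin²θ) = -3.9208 rad/s.
V_P = V_A + ω_rod × AP, with AP = 0.3053 m along the rod.
Components: V_Px = −rω sinθ − a·ω_rod·sinφ = -2.5926 m/s;  V_Py = rω cosθ + a·ω_rod·cosφ = +1.226 m/s.
|V_P| = √(V_Px² + V_Py²) = 2.8679 m/s.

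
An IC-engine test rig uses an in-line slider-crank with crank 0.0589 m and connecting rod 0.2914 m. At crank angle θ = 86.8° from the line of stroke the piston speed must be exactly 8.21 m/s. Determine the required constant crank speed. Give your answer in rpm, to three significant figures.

For an in-line slider-crank, |v_piston| = rω|sinθ|·[1 + r cosθ/√(L² − r² sin²θ)].
With r = 0.0589 m, L = 0.2914 m, θ = 86.8°: the bracketed kinematic factor |dx/dθ| = 0.059486 m.
ω = v/|dx/dθ| = 8.21/0.059486 = 138.02 rad/s.
N = 60ω/(2π) = 1318 rpm.

1320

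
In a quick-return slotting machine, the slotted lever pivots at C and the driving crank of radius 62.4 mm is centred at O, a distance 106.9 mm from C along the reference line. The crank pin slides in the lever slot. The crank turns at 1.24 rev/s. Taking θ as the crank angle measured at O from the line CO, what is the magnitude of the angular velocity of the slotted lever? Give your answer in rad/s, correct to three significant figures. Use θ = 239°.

ω = 7.791 rad/s (from 1.24 rev/s).
Crank pin A relative to C: A = (d + r cosθ, r sinθ); lever angle φ = atan2(r sinθ, d + r cosθ).
Differentiating tanφ: φ̇ = rω(d cosθ + r)/(d² + r² + 2dr cosθ).
d² + r² + 2dr cosθ = |CA|² = 0.00845019 m²;  d cosθ + r = +0.0073424 m.
|ω_lever| = |0.0624·7.791·+0.0073424| / 0.00845019 = 0.42243 rad/s.

0.422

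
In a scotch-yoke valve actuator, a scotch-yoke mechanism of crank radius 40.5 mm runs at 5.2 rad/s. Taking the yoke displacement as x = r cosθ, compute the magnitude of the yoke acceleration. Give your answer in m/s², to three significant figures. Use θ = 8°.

ω = 5.2 rad/s
x = r cosθ ⇒ ẍ = −rω² cosθ (ω constant).
|a| = rω²|cosθ| = 0.0405·(5.2)²·|cos 8°| = 1.0845 m/s².

1.08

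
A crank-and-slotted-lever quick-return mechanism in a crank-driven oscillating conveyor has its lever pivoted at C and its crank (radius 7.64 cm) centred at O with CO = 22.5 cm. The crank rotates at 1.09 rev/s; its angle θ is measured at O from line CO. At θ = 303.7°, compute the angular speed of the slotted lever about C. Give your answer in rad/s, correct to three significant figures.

ω = 6.849 rad/s (from 1.09 rev/s).
Crank pin A relative to C: A = (d + r cosθ, r sinθ); lever angle φ = atan2(r sinθ, d + r cosθ).
Differentiating tanφ: φ̇ = rω(d cosθ + r)/(d² + r² + 2dr cosθ).
d² + r² + 2dr cosθ = |CA|² = 0.0755375 m²;  d cosθ + r = +0.20124 m.
|ω_lever| = |0.0764·6.849·+0.20124| / 0.0755375 = 1.394 rad/s.

1.39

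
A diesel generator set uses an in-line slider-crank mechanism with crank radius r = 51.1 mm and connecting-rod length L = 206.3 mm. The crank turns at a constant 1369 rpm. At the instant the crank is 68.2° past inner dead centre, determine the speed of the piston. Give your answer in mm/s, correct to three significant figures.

ω = 2π·1369/60 = 143.4 rad/s
For an in-line slider-crank, x = r cosθ + √(L² − r² sin²θ), so v = −rω sinθ·[1 + r cosθ/√(L² − r² sin²θ)].
With r = 0.0511 m, L = 0.2063 m, θ = 68.2°: √(L² − r² sin²θ) = 0.20077 m.
v = −0.0511·143.4·0.92849·[1 + 0.0511·0.37137/0.20077] = -7.4448 m/s.
|v| = 7.4448 m/s = 7444.8 mm/s.

7440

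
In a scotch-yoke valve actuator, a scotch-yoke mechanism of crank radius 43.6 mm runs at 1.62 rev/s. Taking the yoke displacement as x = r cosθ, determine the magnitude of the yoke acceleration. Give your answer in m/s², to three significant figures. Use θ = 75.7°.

1.12

ω = 10.18 rad/s (from 1.62 rev/s).
x = r cosθ ⇒ ẍ = −rω² cosθ (ω constant).
|a| = rω²|cosθ| = 0.0436·(10.18)²·|cos 75.7°| = 1.1158 m/s².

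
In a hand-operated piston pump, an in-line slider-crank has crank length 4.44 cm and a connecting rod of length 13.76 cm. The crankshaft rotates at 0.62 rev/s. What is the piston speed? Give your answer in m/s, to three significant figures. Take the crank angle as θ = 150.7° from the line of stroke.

0.0605

ω = 2π·0.62 = 3.896 rad/s
For an in-line slider-crank, x = r cosθ + √(L² − r² sin²θ), so v = −rω sinθ·[1 + r cosθ/√(L² − r² sin²θ)].
With r = 0.0444 m, L = 0.1376 m, θ = 150.7°: √(L² − r² sin²θ) = 0.13587 m.
v = −0.0444·3.896·0.48938·[1 + 0.0444·-0.87207/0.13587] = -0.060524 m/s.
|v| = 0.060524 m/s.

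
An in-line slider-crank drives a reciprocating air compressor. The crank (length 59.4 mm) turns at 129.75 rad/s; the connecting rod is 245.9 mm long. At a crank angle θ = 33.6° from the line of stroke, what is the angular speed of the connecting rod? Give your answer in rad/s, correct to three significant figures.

ω = 129.8 rad/s
The rod makes angle φ with the slider axis where L sinφ = r sinθ; differentiating, L cosφ·φ̇ = r ω cosθ.
L cosφ = √(L² − r² sin²θ) = 0.24369 m.
|ω_rod| = r ω |cosθ| / √(L² − r² sin²θ) = 0.0594·129.8·0.83292/0.24369 = 26.342 rad/s.

26.3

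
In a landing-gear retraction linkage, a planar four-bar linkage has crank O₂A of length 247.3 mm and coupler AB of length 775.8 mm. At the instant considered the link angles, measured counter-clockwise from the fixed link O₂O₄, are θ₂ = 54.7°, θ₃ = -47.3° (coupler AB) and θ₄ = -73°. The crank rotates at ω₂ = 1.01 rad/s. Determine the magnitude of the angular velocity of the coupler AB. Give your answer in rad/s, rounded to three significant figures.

0.587

ω₂ = 1.01 rad/s
Differentiating the loop-closure r₂e^{iθ₂}+r₃e^{iθ₃}=r₁+r₄e^{iθ₄} gives r₂ω₂e^{iθ₂}+r₃ω₃e^{iθ₃}=r₄ω₄e^{iθ₄}.
Eliminating the other unknown: ω₃ = r₂ω₂ sin(θ₄−θ₂) / [r₃ sin(θ₃−θ₄)].
Numerator sine = -0.79122; denominator sine = +0.43366.
Result = 0.2473·1.01·(-0.79122) / (0.7758·(+0.43366)) = -0.58742 rad/s; magnitude 0.58742 rad/s.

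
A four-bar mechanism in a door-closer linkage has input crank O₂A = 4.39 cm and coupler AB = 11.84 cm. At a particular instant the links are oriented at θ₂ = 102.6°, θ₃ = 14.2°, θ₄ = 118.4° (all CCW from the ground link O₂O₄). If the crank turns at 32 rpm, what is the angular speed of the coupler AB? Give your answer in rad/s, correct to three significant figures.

ω₂ = 3.351 rad/s (from 32 rpm).
Differentiating the loop-closure r₂e^{iθ₂}+r₃e^{iθ₃}=r₁+r₄e^{iθ₄} gives r₂ω₂e^{iθ₂}+r₃ω₃e^{iθ₃}=r₄ω₄e^{iθ₄}.
Eliminating the other unknown: ω₃ = r₂ω₂ sin(θ₄−θ₂) / [r₃ sin(θ₃−θ₄)].
Numerator sine = +0.27228; denominator sine = -0.96945.
Result = 0.0439·3.351·(+0.27228) / (0.1184·(-0.96945)) = -0.34897 rad/s; magnitude 0.34897 rad/s.

0.349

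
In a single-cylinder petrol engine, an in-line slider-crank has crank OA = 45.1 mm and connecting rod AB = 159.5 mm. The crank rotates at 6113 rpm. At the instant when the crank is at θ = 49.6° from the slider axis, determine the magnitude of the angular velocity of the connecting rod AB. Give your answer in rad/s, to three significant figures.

ω = 640.2 rad/s (converted from 6113 rpm).
The rod makes angle φ with the slider axis where L sinφ = r sinθ; differentiating, L cosφ·φ̇ = r ω cosθ.
L cosφ = √(L² − r² sin²θ) = 0.15576 m.
|ω_rod| = r ω |cosθ| / √(L² − r² sin²θ) = 0.0451·640.2·0.64812/0.15576 = 120.13 rad/s.

120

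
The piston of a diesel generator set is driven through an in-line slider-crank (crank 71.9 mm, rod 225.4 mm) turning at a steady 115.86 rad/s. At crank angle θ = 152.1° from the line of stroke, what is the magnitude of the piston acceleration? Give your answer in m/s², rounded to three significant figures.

672

ω = 115.9 rad/s
x(θ) = r cosθ + √(L² − r² sin²θ); with ω constant, a = ω²·d²x/dθ².
d²x/dθ² = −r cosθ − r²(cos2θ)/√u − r⁴ sin²2θ/(4u^{3/2}),  u = L² − r² sin²θ = 0.0496732 m².
Substituting r = 0.0719 m, L = 0.2254 m, θ = 152.1°: d²x/dθ² = +0.050092 m.
a = ω²·d²x/dθ² = (115.9)²·(+0.050092) = +672.42 m/s²;  |a| = 672.42 m/s².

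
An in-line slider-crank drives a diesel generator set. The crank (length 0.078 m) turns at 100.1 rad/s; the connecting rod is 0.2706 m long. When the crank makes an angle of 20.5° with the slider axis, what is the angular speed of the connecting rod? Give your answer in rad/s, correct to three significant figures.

27.2

ω = 100.1 rad/s
The rod makes angle φ with the slider axis where L sinφ = r sinθ; differentiating, L cosφ·φ̇ = r ω cosθ.
L cosφ = √(L² − r² sin²θ) = 0.26922 m.
|ω_rod| = r ω |cosθ| / √(L² − r² sin²θ) = 0.078·100.1·0.93667/0.26922 = 27.165 rad/s.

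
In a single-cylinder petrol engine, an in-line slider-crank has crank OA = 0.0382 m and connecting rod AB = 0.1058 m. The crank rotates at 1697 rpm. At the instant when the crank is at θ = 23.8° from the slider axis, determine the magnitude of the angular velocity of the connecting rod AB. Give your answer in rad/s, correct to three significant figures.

ω = 177.7 rad/s (converted from 1697 rpm).
The rod makes angle φ with the slider axis where L sinφ = r sinθ; differentiating, L cosφ·φ̇ = r ω cosθ.
L cosφ = √(L² − r² sin²θ) = 0.10467 m.
|ω_rod| = r ω |cosθ| / √(L² − r² sin²θ) = 0.0382·177.7·0.91496/0.10467 = 59.34 rad/s.

59.3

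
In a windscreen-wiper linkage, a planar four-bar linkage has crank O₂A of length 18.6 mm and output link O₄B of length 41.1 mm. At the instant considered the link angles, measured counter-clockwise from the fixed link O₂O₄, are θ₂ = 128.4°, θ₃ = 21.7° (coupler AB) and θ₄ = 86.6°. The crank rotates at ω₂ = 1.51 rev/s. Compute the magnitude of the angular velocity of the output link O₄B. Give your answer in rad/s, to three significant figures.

ω₂ = 9.488 rad/s (from 1.51 rev/s).
Differentiating the loop-closure r₂e^{iθ₂}+r₃e^{iθ₃}=r₁+r₄e^{iθ₄} gives r₂ω₂e^{iθ₂}+r₃ω₃e^{iθ₃}=r₄ω₄e^{iθ₄}.
Eliminating the other unknown: ω₄ = r₂ω₂ sin(θ₂−θ₃) / [r₄ sin(θ₄−θ₃)].
Numerator sine = +0.95782; denominator sine = +0.90557.
Result = 0.0186·9.488·(+0.95782) / (0.0411·(+0.90557)) = +4.5414 rad/s; magnitude 4.5414 rad/s.

4.54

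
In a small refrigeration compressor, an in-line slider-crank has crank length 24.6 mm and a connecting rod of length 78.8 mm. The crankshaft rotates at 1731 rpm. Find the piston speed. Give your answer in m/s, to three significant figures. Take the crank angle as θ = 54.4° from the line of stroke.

4.31

ω = 2π·1731/60 = 181.3 rad/s
For an in-line slider-crank, x = r cosθ + √(L² − r² sin²θ), so v = −rω sinθ·[1 + r cosθ/√(L² − r² sin²θ)].
With r = 0.0246 m, L = 0.0788 m, θ = 54.4°: √(L² − r² sin²θ) = 0.076219 m.
v = −0.0246·181.3·0.81310·[1 + 0.0246·0.58212/0.076219] = -4.307 m/s.
|v| = 4.307 m/s.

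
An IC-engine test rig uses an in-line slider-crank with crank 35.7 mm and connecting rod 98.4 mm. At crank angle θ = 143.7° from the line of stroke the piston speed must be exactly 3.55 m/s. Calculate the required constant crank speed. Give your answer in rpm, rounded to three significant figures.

2290

For an in-line slider-crank, |v_piston| = rω|sinθ|·[1 + r cosθ/√(L² − r² sin²θ)].
With r = 0.0357 m, L = 0.0984 m, θ = 143.7°: the bracketed kinematic factor |dx/dθ| = 0.014807 m.
ω = v/|dx/dθ| = 3.55/0.014807 = 239.74 rad/s.
N = 60ω/(2π) = 2289.4 rpm.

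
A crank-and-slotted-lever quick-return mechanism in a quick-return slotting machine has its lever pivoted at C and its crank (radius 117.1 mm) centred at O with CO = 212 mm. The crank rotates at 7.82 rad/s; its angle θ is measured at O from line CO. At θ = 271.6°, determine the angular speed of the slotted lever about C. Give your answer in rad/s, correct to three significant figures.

ω = 7.82 rad/s
Crank pin A relative to C: A = (d + r cosθ, r sinθ); lever angle φ = atan2(r sinθ, d + r cosθ).
Differentiating tanφ: φ̇ = rω(d cosθ + r)/(d² + r² + 2dr cosθ).
d² + r² + 2dr cosθ = |CA|² = 0.0600427 m²;  d cosθ + r = +0.12302 m.
|ω_lever| = |0.1171·7.82·+0.12302| / 0.0600427 = 1.8762 rad/s.

1.88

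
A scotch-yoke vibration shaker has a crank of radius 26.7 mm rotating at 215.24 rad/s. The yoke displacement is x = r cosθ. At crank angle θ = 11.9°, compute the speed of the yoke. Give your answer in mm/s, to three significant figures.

1190

ω = 215.2 rad/s
x = r cosθ ⇒ ẋ = −rω sinθ.
|v| = rω|sinθ| = 0.0267·215.2·|sin 11.9°| = 1.185 m/s = 1185 mm/s.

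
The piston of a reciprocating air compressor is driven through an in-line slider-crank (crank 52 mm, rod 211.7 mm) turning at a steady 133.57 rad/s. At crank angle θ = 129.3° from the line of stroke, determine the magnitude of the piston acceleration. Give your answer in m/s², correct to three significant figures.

630

ω = 133.6 rad/s
x(θ) = r cosθ + √(L² − r² sin²θ); with ω constant, a = ω²·d²x/dθ².
d²x/dθ² = −r cosθ − r²(cos2θ)/√u − r⁴ sin²2θ/(4u^{3/2}),  u = L² − r² sin²θ = 0.0431977 m².
Substituting r = 0.052 m, L = 0.2117 m, θ = 129.3°: d²x/dθ² = +0.035312 m.
a = ω²·d²x/dθ² = (133.6)²·(+0.035312) = +629.99 m/s²;  |a| = 629.99 m/s².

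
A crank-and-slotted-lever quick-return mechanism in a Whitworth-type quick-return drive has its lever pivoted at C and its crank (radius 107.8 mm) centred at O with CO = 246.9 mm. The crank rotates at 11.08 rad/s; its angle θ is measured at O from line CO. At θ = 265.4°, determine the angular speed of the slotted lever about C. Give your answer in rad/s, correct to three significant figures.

ω = 11.08 rad/s
Crank pin A relative to C: A = (d + r cosθ, r sinθ); lever angle φ = atan2(r sinθ, d + r cosθ).
Differentiating tanφ: φ̇ = rω(d cosθ + r)/(d² + r² + 2dr cosθ).
d² + r² + 2dr cosθ = |CA|² = 0.0683113 m²;  d cosθ + r = +0.087999 m.
|ω_lever| = |0.1078·11.08·+0.087999| / 0.0683113 = 1.5387 rad/s.

1.54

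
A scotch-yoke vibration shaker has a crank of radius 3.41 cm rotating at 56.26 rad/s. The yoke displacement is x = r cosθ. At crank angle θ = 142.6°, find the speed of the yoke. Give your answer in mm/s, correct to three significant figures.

ω = 56.26 rad/s
x = r cosθ ⇒ ẋ = −rω sinθ.
|v| = rω|sinθ| = 0.0341·56.26·|sin 142.6°| = 1.1652 m/s = 1165.2 mm/s.

1170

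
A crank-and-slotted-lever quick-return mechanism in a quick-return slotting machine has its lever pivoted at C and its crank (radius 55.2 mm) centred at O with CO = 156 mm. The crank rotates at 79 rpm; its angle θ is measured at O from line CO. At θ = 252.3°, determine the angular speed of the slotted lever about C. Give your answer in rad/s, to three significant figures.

0.160

ω = 8.273 rad/s (from 79 rpm).
Crank pin A relative to C: A = (d + r cosθ, r sinθ); lever angle φ = atan2(r sinθ, d + r cosθ).
Differentiating tanφ: φ̇ = rω(d cosθ + r)/(d² + r² + 2dr cosθ).
d² + r² + 2dr cosθ = |CA|² = 0.0221469 m²;  d cosθ + r = +0.0077708 m.
|ω_lever| = |0.0552·8.273·+0.0077708| / 0.0221469 = 0.16023 rad/s.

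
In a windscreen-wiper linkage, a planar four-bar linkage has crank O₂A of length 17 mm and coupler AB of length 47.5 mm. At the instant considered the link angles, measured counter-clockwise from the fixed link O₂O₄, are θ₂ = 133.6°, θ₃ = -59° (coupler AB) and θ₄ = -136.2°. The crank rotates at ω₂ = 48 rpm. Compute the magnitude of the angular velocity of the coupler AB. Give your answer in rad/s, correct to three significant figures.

1.84

ω₂ = 5.027 rad/s (from 48 rpm).
Differentiating the loop-closure r₂e^{iθ₂}+r₃e^{iθ₃}=r₁+r₄e^{iθ₄} gives r₂ω₂e^{iθ₂}+r₃ω₃e^{iθ₃}=r₄ω₄e^{iθ₄}.
Eliminating the other unknown: ω₃ = r₂ω₂ sin(θ₄−θ₂) / [r₃ sin(θ₃−θ₄)].
Numerator sine = +0.99999; denominator sine = +0.97515.
Result = 0.017·5.027·(+0.99999) / (0.0475·(+0.97515)) = +1.8448 rad/s; magnitude 1.8448 rad/s.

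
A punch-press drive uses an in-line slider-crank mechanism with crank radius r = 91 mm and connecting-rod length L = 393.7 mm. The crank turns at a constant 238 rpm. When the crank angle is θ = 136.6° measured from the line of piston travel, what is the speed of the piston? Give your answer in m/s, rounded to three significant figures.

ω = 2π·238/60 = 24.92 rad/s
For an in-line slider-crank, x = r cosθ + √(L² − r² sin²θ), so v = −rω sinθ·[1 + r cosθ/√(L² − r² sin²θ)].
With r = 0.091 m, L = 0.3937 m, θ = 136.6°: √(L² − r² sin²θ) = 0.3887 m.
v = −0.091·24.92·0.68709·[1 + 0.091·-0.72657/0.3887] = -1.2933 m/s.
|v| = 1.2933 m/s.

1.29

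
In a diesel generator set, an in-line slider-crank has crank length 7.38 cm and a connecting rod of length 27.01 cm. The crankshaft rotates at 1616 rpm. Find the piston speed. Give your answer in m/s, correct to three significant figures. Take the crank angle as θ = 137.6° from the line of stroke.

ω = 2π·1616/60 = 169.2 rad/s
For an in-line slider-crank, x = r cosθ + √(L² − r² sin²θ), so v = −rω sinθ·[1 + r cosθ/√(L² − r² sin²θ)].
With r = 0.0738 m, L = 0.2701 m, θ = 137.6°: √(L² − r² sin²θ) = 0.26548 m.
v = −0.0738·169.2·0.67430·[1 + 0.0738·-0.73846/0.26548] = -6.6926 m/s.
|v| = 6.6926 m/s.

6.69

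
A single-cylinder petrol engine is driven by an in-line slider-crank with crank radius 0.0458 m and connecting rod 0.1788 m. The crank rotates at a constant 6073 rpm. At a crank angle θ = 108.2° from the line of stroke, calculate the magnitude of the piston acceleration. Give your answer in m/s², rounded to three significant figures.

9690

ω = 2π·6073/60 = 636 rad/s
x(θ) = r cosθ + √(L² − r² sin²θ); with ω constant, a = ω²·d²x/dθ².
d²x/dθ² = −r cosθ − r²(cos2θ)/√u − r⁴ sin²2θ/(4u^{3/2}),  u = L² − r² sin²θ = 0.0300764 m².
Substituting r = 0.0458 m, L = 0.1788 m, θ = 108.2°: d²x/dθ² = +0.023966 m.
a = ω²·d²x/dθ² = (636)²·(+0.023966) = +9693.1 m/s²;  |a| = 9693.1 m/s².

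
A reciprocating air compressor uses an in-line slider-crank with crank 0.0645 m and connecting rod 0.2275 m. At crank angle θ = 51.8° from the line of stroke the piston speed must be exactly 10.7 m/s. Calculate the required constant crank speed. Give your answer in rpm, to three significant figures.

For an in-line slider-crank, |v_piston| = rω|sinθ|·[1 + r cosθ/√(L² − r² sin²θ)].
With r = 0.0645 m, L = 0.2275 m, θ = 51.8°: the bracketed kinematic factor |dx/dθ| = 0.059804 m.
ω = v/|dx/dθ| = 10.7/0.059804 = 178.92 rad/s.
N = 60ω/(2π) = 1708.5 rpm.

1710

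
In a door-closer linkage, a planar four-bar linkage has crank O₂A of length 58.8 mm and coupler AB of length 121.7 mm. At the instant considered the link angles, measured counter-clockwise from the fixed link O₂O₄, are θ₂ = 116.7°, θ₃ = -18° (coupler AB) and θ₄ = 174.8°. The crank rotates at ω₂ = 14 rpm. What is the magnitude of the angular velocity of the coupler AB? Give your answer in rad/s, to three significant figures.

ω₂ = 1.466 rad/s (from 14 rpm).
Differentiating the loop-closure r₂e^{iθ₂}+r₃e^{iθ₃}=r₁+r₄e^{iθ₄} gives r₂ω₂e^{iθ₂}+r₃ω₃e^{iθ₃}=r₄ω₄e^{iθ₄}.
Eliminating the other unknown: ω₃ = r₂ω₂ sin(θ₄−θ₂) / [r₃ sin(θ₃−θ₄)].
Numerator sine = +0.84897; denominator sine = +0.22155.
Result = 0.0588·1.466·(+0.84897) / (0.1217·(+0.22155)) = +2.7144 rad/s; magnitude 2.7144 rad/s.

2.71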